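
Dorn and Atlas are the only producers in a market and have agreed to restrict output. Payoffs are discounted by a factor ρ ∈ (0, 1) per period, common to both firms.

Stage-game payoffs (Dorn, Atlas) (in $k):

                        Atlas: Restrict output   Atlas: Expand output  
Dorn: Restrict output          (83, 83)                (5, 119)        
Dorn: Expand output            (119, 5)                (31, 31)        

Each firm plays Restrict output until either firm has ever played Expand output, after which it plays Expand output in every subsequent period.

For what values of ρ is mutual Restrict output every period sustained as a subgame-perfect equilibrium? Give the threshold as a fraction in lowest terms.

9/22

One-period gain from deviating is 119 − 83 = 36. The loss is 83 − 31 = 52 in every subsequent period, with present value 52·ρ/(1−ρ).
Deviation is unprofitable when 52·ρ/(1−ρ) ≥ 36, i.e. ρ/(1−ρ) ≥ 9/13.
Equivalently ρ ≥ 36/(36+52) = 9/22.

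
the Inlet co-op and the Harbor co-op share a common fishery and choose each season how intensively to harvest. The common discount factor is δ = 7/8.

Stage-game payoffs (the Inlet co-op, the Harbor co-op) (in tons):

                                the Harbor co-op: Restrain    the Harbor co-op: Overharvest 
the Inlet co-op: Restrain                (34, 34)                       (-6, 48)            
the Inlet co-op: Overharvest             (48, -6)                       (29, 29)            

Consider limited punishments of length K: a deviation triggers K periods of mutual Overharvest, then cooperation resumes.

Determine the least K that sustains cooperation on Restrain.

Need Σ_{k=1}^{K} δ^k ≥ (48−34)/(34−29) = 2.8000 at δ = 7/8.
At K = 3 the sum is 2.3105 < 2.8000; at K = 4 it is 2.8967 ≥ 2.8000.
So the minimum punishment length is K = 4.

4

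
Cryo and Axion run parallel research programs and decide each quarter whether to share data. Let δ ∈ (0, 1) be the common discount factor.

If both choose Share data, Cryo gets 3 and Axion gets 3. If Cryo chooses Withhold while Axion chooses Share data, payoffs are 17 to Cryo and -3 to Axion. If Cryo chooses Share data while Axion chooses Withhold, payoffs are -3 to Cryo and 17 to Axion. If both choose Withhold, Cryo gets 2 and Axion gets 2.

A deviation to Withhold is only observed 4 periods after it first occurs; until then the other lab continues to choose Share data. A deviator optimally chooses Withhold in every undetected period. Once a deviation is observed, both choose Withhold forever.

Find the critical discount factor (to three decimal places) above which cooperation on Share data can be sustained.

0.983

The best deviation is to choose Withhold for all 4 undetected periods, earning 17 each, then 2 forever once detected.
Deviation value: 17(1−δ^4)/(1−δ) + 2δ^4/(1−δ); cooperation value: 3/(1−δ).
IC: 3 ≥ 17(1−δ^4) + 2δ^4 = 17 − 15δ^4.
So δ^4 ≥ 14/15, giving δ ≥ (14/15)^(1/4) ≈ 0.983.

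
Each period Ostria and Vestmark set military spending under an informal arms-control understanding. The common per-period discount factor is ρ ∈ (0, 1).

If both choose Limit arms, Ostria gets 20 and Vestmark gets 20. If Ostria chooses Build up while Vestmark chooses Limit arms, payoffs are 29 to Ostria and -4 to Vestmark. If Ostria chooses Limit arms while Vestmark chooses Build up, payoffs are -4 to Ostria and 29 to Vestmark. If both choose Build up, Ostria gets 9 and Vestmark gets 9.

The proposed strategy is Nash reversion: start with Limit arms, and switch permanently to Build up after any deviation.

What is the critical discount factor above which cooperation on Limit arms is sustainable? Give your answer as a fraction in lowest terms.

Cooperation forever yields 20 each period: 20/(1−ρ).
Deviating yields 29 once, then 9 forever: 29 + 9ρ/(1−ρ).
No profitable deviation requires 20/(1−ρ) ≥ 29 + 9ρ/(1−ρ).
Multiplying by (1−ρ): 20 ≥ 29(1−ρ) + 9ρ = 29 − 20ρ.
So 20ρ ≥ 9, i.e. ρ ≥ 9/20.

9/20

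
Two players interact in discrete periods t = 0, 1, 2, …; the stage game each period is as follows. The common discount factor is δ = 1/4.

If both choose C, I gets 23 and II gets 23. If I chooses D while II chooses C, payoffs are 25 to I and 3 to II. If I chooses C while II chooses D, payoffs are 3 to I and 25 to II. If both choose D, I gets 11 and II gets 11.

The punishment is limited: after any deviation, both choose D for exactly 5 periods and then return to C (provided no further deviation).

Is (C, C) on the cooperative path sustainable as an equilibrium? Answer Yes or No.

Yes

A one-shot deviation gives 25 now, then 11 for 5 periods, then back to 23.
Gain from deviating: (25−23) today; loss: (23−11) in each of the next 5 periods.
No-deviation condition: (23−11)(δ+…+δ^5) ≥ 25−23, i.e. δ+…+δ^5 ≥ 1/6.
At δ = 1/4: δ+…+δ^5 = 0.3330 ≥ 0.1667.
So cooperation is sustainable.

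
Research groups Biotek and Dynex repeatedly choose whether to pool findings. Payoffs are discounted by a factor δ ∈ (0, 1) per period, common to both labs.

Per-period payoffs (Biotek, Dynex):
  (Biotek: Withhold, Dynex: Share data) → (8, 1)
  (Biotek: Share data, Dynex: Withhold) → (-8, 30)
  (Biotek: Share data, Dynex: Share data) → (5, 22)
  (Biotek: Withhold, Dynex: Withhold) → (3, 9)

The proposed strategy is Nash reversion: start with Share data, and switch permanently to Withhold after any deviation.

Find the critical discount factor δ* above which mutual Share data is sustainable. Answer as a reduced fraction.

For Biotek: deviation gain 8−5 = 3, per-period punishment loss 5−3 = 2. IC gives δ ≥ 3/5.
For Dynex: gain 8, loss 13 per period, so δ ≥ 8/21.
The tighter constraint is Biotek's, so cooperation needs δ ≥ 3/5.

3/5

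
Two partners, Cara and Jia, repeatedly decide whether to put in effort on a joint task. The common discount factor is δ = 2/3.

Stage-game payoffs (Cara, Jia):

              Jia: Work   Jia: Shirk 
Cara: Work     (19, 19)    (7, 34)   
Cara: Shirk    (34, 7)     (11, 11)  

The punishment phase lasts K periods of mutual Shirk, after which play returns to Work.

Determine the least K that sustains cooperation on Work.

No profitable deviation requires (19−11)(δ+…+δ^K) ≥ 34−19, i.e. δ+…+δ^K ≥ 15/8 ≈ 1.8750.
With δ = 2/3, the partial sums are K=1: 0.6667, K=2: 1.1111, …, K=5: 1.7366, K=6: 1.8244, K=7: 1.8829.
K = 7 is the first length at which the sum reaches 1.8750.

7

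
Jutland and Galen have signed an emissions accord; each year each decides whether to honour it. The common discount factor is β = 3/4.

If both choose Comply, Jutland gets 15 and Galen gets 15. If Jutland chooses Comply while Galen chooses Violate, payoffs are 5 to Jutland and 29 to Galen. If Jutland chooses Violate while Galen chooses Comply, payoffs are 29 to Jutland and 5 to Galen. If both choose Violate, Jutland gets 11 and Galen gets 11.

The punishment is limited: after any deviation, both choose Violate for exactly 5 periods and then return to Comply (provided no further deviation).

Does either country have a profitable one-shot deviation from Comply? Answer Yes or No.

Comparing payoff streams over the 6 periods until play realigns: cooperate → 15(1+β+…+β^5); deviate → 29 + 11(β+…+β^5).
Cooperation is sustained iff (15−11)(β+…+β^5) ≥ 29−15.
β+…+β^5 = 3/4·(1−(3/4)^5)/(1−3/4) = 2.2881, and (29−15)/(15−11) = 3.5000.
2.2881 < 3.5000, so cooperation is not sustainable.

Yes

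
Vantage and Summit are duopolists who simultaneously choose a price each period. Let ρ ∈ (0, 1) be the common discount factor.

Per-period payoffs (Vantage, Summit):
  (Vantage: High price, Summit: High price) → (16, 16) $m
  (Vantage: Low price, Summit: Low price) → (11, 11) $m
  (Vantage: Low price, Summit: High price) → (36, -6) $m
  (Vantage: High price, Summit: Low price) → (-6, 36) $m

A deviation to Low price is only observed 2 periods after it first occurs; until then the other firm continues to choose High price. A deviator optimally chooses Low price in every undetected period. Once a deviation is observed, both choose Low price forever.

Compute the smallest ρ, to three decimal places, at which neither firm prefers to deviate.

0.894

Deviating for the 2 undetected periods gains 36−16 = 20 per period over cooperation, then loses 16−11 = 5 per period forever once punishment starts.
Gain: 20(1 + ρ + … + ρ^1); loss: 5·ρ^2/(1−ρ).
No profitable deviation ⇔ 20(1−ρ^2) ≤ 5·ρ^2, i.e. ρ^2 ≥ 20/(20+5) = 4/5.
Hence ρ ≥ (4/5)^(1/2) ≈ 0.894.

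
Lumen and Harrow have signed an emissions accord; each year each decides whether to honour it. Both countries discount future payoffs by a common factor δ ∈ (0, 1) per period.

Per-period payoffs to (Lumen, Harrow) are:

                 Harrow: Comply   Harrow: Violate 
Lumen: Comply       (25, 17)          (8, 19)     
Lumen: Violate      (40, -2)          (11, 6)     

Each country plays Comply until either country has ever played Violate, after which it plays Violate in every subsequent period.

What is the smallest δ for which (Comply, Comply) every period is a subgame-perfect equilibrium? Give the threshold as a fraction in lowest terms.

15/29

Lumen: cooperation gives 25 each period; deviation gives 40 once then 11 forever.
  25/(1−δ) ≥ 40 + 11δ/(1−δ) ⇒ δ ≥ 15/29.
Harrow: cooperation gives 17 each period; deviation gives 19 once then 6 forever.
  δ ≥ 2/13.
Both must hold, so the binding constraint is Lumen's: δ ≥ 15/29.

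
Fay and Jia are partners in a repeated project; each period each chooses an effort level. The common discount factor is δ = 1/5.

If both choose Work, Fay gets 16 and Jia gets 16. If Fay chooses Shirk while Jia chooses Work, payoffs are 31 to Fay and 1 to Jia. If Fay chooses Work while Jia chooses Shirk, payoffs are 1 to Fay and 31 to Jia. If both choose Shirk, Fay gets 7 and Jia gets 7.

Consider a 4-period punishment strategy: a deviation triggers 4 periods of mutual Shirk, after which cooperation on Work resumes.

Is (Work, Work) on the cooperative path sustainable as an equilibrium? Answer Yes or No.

IC: δ+…+δ^4 ≥ (31−16)/(16−7) = 5/3.
At δ = 1/5: partial sum = 0.2496 < 1.6667. Cooperation not sustainable.

No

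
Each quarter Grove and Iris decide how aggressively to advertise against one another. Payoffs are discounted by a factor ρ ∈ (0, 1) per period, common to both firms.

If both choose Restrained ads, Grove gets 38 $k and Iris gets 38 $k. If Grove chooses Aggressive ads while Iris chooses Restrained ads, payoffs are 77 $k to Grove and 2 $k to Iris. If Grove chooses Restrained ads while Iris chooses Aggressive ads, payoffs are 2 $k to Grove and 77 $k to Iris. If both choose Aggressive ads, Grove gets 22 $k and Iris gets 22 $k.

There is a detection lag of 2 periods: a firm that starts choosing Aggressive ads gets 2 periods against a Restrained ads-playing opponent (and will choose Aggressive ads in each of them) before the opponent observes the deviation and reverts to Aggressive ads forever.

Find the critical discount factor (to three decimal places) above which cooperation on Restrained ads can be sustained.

Deviating for the 2 undetected periods gains 77−38 = 39 per period over cooperation, then loses 38−22 = 16 per period forever once punishment starts.
Gain: 39(1 + ρ + … + ρ^1); loss: 16·ρ^2/(1−ρ).
No profitable deviation ⇔ 39(1−ρ^2) ≤ 16·ρ^2, i.e. ρ^2 ≥ 39/(39+16) = 39/55.
Hence ρ ≥ (39/55)^(1/2) ≈ 0.842.

0.842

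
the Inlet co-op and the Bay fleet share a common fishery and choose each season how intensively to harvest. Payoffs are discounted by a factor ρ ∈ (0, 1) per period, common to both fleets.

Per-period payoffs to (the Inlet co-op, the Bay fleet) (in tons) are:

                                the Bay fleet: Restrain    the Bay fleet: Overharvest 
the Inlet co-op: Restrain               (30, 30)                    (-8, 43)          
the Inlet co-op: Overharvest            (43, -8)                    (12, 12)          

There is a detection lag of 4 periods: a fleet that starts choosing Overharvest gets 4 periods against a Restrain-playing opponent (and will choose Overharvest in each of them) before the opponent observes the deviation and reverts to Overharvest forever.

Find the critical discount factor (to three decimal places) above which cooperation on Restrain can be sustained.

0.805

Deviating for the 4 undetected periods gains 43−30 = 13 per period over cooperation, then loses 30−12 = 18 per period forever once punishment starts.
Gain: 13(1 + ρ + … + ρ^3); loss: 18·ρ^4/(1−ρ).
No profitable deviation ⇔ 13(1−ρ^4) ≤ 18·ρ^4, i.e. ρ^4 ≥ 13/(13+18) = 13/31.
Hence ρ ≥ (13/31)^(1/4) ≈ 0.805.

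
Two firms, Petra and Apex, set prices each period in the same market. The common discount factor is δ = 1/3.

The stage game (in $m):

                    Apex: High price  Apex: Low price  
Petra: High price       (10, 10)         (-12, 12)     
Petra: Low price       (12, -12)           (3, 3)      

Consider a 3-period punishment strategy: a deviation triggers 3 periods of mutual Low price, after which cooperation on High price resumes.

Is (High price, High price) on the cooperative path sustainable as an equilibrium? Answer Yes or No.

A one-shot deviation gives 12 now, then 3 for 3 periods, then back to 10.
Gain from deviating: (12−10) today; loss: (10−3) in each of the next 3 periods.
No-deviation condition: (10−3)(δ+…+δ^3) ≥ 12−10, i.e. δ+…+δ^3 ≥ 2/7.
At δ = 1/3: δ+…+δ^3 = 0.4815 ≥ 0.2857.
So cooperation is sustainable.

Yes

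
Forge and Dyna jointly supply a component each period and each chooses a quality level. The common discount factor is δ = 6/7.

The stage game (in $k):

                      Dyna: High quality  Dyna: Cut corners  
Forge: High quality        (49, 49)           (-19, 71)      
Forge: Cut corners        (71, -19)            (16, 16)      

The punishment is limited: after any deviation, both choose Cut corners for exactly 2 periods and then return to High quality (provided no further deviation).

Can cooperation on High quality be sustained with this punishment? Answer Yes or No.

A one-shot deviation gives 71 now, then 16 for 2 periods, then back to 49.
Gain from deviating: (71−49) today; loss: (49−16) in each of the next 2 periods.
No-deviation condition: (49−16)(δ+…+δ^2) ≥ 71−49, i.e. δ+…+δ^2 ≥ 2/3.
At δ = 6/7: δ+…+δ^2 = 1.5918 ≥ 0.6667.
So cooperation is sustainable.

Yes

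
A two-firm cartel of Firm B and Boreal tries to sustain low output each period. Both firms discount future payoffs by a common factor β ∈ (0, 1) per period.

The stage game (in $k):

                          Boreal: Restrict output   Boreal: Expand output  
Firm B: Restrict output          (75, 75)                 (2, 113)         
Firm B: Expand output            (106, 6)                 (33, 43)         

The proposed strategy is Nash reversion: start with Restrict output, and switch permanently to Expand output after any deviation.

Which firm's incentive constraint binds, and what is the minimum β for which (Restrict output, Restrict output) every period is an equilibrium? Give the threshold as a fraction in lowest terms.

Boreal; β ≥ 19/35

Firm B's threshold: (106−75)/(106−33) = 31/73.
Boreal's threshold: (113−75)/(113−43) = 19/35.
31/73 < 19/35, so Boreal binds and β* = 19/35.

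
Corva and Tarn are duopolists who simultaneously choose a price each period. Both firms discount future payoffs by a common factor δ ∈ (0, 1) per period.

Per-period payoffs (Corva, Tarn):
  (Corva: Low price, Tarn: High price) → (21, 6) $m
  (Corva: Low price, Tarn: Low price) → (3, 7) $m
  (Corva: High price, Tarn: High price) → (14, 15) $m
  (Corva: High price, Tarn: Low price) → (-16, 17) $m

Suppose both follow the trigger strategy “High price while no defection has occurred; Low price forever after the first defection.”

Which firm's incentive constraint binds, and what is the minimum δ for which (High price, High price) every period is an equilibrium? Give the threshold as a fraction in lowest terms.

Corva; δ ≥ 7/18

Corva's threshold: (21−14)/(21−3) = 7/18.
Tarn's threshold: (17−15)/(17−7) = 1/5.
7/18 > 1/5, so Corva binds and δ* = 7/18.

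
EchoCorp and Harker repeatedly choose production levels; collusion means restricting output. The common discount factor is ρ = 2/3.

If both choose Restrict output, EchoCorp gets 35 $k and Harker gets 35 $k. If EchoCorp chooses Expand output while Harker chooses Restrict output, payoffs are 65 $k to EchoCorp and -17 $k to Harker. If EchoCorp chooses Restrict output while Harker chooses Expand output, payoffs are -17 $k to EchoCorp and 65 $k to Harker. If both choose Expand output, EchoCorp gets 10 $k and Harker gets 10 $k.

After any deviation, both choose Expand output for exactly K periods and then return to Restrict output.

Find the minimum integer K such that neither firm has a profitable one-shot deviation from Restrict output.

Need Σ_{k=1}^{K} ρ^k ≥ (65−35)/(35−10) = 1.2000 at ρ = 2/3.
At K = 2 the sum is 1.1111 < 1.2000; at K = 3 it is 1.4074 ≥ 1.2000.
So the minimum punishment length is K = 3.

3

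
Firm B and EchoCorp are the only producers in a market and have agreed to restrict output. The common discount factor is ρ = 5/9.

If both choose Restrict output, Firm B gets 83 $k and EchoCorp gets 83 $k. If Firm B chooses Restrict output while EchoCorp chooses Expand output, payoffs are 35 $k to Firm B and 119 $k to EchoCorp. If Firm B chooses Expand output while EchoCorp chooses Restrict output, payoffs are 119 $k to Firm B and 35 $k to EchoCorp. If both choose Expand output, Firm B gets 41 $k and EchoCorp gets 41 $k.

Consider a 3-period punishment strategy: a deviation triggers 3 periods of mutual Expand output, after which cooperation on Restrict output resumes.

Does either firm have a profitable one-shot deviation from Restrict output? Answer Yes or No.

Comparing payoff streams over the 4 periods until play realigns: cooperate → 83(1+ρ+…+ρ^3); deviate → 119 + 41(ρ+…+ρ^3).
Cooperation is sustained iff (83−41)(ρ+…+ρ^3) ≥ 119−83.
ρ+…+ρ^3 = 5/9·(1−(5/9)^3)/(1−5/9) = 1.0357, and (119−83)/(83−41) = 0.8571.
1.0357 ≥ 0.8571, so cooperation is sustainable.

No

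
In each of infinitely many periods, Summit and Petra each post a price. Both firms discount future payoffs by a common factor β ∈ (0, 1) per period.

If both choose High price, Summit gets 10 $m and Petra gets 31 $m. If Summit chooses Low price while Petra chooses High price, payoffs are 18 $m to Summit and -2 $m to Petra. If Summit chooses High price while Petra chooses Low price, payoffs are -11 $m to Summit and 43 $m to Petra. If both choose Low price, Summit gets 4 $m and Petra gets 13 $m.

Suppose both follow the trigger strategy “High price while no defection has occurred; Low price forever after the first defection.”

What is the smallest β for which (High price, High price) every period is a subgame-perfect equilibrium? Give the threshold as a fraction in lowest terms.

Summit's threshold: (18−10)/(18−4) = 4/7.
Petra's threshold: (43−31)/(43−13) = 2/5.
4/7 > 2/5, so Summit binds and β* = 4/7.

4/7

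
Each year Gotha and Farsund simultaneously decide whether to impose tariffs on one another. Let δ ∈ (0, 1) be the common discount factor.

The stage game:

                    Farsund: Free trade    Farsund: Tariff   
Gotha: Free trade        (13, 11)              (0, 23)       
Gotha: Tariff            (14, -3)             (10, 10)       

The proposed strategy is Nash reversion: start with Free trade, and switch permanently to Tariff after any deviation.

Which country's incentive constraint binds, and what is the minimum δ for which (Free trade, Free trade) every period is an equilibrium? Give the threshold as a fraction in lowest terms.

Gotha: cooperation gives 13 each period; deviation gives 14 once then 10 forever.
  13/(1−δ) ≥ 14 + 10δ/(1−δ) ⇒ δ ≥ 1/4.
Farsund: cooperation gives 11 each period; deviation gives 23 once then 10 forever.
  δ ≥ 12/13.
Both must hold, so the binding constraint is Farsund's: δ ≥ 12/13.

Farsund; δ ≥ 12/13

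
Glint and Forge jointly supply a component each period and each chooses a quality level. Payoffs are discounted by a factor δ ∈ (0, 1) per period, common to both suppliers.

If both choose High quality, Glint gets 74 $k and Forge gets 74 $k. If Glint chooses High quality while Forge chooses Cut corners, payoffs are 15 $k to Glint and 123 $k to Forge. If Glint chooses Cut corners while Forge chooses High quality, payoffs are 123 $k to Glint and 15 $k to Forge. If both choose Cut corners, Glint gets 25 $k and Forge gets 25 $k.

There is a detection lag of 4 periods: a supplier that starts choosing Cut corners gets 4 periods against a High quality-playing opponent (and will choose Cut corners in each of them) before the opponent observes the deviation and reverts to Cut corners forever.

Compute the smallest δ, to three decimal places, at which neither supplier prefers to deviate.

The best deviation is to choose Cut corners for all 4 undetected periods, earning 123 each, then 25 forever once detected.
Deviation value: 123(1−δ^4)/(1−δ) + 25δ^4/(1−δ); cooperation value: 74/(1−δ).
IC: 74 ≥ 123(1−δ^4) + 25δ^4 = 123 − 98δ^4.
So δ^4 ≥ 49/98 = 1/2, giving δ ≥ (1/2)^(1/4) ≈ 0.841.

0.841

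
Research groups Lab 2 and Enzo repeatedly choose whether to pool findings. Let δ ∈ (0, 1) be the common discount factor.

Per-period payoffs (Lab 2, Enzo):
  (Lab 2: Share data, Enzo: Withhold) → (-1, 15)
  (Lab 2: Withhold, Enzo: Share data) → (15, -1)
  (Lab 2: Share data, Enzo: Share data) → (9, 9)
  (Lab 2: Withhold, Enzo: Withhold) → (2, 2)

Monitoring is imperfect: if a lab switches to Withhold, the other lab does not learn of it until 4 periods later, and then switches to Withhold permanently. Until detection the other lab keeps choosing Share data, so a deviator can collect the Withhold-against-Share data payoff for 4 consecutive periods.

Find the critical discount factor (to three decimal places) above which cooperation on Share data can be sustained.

0.824

The best deviation is to choose Withhold for all 4 undetected periods, earning 15 each, then 2 forever once detected.
Deviation value: 15(1−δ^4)/(1−δ) + 2δ^4/(1−δ); cooperation value: 9/(1−δ).
IC: 9 ≥ 15(1−δ^4) + 2δ^4 = 15 − 13δ^4.
So δ^4 ≥ 6/13, giving δ ≥ (6/13)^(1/4) ≈ 0.824.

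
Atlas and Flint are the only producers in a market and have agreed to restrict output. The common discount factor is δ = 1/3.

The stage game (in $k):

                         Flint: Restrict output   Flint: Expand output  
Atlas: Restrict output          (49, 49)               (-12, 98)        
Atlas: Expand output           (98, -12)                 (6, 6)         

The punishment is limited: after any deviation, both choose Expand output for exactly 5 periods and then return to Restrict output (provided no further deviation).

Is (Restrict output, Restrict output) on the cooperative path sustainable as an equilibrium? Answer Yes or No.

No

Comparing payoff streams over the 6 periods until play realigns: cooperate → 49(1+δ+…+δ^5); deviate → 98 + 6(δ+…+δ^5).
Cooperation is sustained iff (49−6)(δ+…+δ^5) ≥ 98−49.
δ+…+δ^5 = 1/3·(1−(1/3)^5)/(1−1/3) = 0.4979, and (98−49)/(49−6) = 1.1395.
0.4979 < 1.1395, so cooperation is not sustainable.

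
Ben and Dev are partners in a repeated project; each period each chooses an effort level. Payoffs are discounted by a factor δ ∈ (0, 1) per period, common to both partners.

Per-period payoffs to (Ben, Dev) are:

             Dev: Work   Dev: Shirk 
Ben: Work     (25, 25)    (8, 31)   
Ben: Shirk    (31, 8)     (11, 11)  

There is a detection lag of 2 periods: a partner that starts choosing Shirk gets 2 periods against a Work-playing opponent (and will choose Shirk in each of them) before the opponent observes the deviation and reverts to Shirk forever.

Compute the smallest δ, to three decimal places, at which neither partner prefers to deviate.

A deviator earns 31 for 2 periods, then 11 forever; cooperating earns 25 forever. Multiplying the IC by (1−δ):
25 ≥ 31(1−δ^2) + 11δ^2, so 20·δ^2 ≥ 6 and δ^2 ≥ 3/10.
δ ≥ (3/10)^(1/2) ≈ 0.548.

0.548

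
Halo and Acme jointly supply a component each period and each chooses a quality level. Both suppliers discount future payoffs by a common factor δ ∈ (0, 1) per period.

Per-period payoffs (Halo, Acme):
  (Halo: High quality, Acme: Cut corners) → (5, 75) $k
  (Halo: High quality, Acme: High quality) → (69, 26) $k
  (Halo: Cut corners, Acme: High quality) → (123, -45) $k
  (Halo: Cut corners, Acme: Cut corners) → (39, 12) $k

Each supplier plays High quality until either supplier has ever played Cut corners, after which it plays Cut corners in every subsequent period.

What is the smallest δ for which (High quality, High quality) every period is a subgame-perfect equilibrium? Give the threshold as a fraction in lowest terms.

7/9

Halo: cooperation gives 69 each period; deviation gives 123 once then 39 forever.
  69/(1−δ) ≥ 123 + 39δ/(1−δ) ⇒ δ ≥ 54/84 = 9/14.
Acme: cooperation gives 26 each period; deviation gives 75 once then 12 forever.
  δ ≥ 49/63 = 7/9.
Both must hold, so the binding constraint is Acme's: δ ≥ 7/9.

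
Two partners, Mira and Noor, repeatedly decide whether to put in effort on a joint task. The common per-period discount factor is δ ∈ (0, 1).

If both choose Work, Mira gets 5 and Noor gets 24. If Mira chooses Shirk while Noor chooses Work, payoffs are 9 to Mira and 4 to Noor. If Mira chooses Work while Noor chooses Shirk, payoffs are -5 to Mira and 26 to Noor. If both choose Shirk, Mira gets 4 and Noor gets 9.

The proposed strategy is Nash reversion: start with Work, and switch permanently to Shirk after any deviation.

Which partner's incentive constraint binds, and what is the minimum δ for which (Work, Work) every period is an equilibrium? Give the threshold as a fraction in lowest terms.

Mira; δ ≥ 4/5

For Mira: deviation gain 9−5 = 4, per-period punishment loss 5−4 = 1. IC gives δ ≥ 4/5.
For Noor: gain 2, loss 15 per period, so δ ≥ 2/17.
The tighter constraint is Mira's, so cooperation needs δ ≥ 4/5.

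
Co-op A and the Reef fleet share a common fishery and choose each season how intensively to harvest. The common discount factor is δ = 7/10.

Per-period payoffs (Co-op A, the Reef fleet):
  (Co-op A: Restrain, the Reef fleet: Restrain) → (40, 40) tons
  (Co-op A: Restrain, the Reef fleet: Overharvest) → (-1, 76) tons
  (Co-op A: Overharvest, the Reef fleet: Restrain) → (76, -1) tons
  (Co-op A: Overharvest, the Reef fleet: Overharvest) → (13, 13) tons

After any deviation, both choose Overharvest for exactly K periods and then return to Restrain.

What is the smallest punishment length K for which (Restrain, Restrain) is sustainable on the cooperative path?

3

IC: δ(1−δ^K)/(1−δ) ≥ (76−40)/(40−13) = 4/3.
With δ = 7/10: need 1 − δ^K ≥ 4/3·(1−7/10)/(7/10), i.e. δ^K ≤ 0.4286.
Since (7/10)^2 = 0.4900 and (7/10)^3 = 0.3430, the smallest such K is 3.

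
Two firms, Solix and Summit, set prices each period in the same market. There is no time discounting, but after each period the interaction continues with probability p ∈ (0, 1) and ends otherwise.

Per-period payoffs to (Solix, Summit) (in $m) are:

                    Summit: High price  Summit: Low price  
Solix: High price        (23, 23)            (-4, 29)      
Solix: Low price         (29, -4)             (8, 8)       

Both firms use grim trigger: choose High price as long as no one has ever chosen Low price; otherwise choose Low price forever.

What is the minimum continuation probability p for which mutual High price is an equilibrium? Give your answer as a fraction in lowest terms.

2/7

Expected cooperation value is 23 + p·23 + p²·23 + … = 23/(1−p); deviation gives 29 + p·8/(1−p).
23 ≥ 29(1−p) + 8p ⇒ 21p ≥ 6 ⇒ p ≥ 6/21 = 2/7.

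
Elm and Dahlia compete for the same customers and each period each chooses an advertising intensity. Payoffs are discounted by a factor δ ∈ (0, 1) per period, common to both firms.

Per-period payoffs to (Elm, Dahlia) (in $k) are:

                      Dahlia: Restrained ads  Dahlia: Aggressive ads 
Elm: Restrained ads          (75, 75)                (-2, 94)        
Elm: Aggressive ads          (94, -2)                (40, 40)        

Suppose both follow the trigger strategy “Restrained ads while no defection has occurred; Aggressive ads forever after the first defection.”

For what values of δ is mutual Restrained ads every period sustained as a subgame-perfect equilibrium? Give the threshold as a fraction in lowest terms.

19/54

One-period gain from deviating is 94 − 75 = 19. The loss is 75 − 40 = 35 in every subsequent period, with present value 35·δ/(1−δ).
Deviation is unprofitable when 35·δ/(1−δ) ≥ 19, i.e. δ/(1−δ) ≥ 19/35.
Equivalently δ ≥ 19/(19+35) = 19/54.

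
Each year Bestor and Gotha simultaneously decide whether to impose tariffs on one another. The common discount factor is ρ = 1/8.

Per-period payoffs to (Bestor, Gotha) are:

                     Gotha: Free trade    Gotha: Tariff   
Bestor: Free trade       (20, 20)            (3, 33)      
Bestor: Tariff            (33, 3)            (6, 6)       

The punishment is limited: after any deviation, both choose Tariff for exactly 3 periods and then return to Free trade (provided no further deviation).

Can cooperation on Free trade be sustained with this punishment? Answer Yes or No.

No

IC: ρ+…+ρ^3 ≥ (33−20)/(20−6) = 13/14.
At ρ = 1/8: partial sum = 0.1426 < 0.9286. Cooperation not sustainable.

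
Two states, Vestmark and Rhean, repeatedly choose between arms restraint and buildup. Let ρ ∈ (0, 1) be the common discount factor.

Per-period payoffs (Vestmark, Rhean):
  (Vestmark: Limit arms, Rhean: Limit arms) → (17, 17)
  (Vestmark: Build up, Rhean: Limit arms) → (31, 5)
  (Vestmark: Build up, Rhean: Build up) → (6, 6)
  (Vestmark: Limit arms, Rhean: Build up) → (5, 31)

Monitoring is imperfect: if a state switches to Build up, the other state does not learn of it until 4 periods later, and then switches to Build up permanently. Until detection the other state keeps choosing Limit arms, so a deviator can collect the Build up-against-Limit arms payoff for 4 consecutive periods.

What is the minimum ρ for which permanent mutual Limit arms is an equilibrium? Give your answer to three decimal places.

A deviator earns 31 for 4 periods, then 6 forever; cooperating earns 17 forever. Multiplying the IC by (1−ρ):
17 ≥ 31(1−ρ^4) + 6ρ^4, so 25·ρ^4 ≥ 14 and ρ^4 ≥ 14/25.
ρ ≥ (14/25)^(1/4) ≈ 0.865.

0.865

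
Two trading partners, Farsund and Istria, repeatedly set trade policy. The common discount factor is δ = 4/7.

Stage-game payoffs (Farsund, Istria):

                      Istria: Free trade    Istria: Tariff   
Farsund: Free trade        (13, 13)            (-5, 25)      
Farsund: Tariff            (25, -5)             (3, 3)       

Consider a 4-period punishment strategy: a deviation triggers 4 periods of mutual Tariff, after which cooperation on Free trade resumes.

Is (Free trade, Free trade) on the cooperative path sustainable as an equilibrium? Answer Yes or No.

A one-shot deviation gives 25 now, then 3 for 4 periods, then back to 13.
Gain from deviating: (25−13) today; loss: (13−3) in each of the next 4 periods.
No-deviation condition: (13−3)(δ+…+δ^4) ≥ 25−13, i.e. δ+…+δ^4 ≥ 6/5.
At δ = 4/7: δ+…+δ^4 = 1.1912 < 1.2000.
So cooperation is not sustainable.

No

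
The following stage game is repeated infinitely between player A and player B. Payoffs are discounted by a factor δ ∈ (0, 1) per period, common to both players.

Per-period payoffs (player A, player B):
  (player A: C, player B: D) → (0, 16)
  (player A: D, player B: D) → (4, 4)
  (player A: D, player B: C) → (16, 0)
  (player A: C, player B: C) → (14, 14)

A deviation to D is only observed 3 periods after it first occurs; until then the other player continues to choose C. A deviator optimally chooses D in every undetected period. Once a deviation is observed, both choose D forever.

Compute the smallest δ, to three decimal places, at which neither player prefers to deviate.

0.550

A deviator earns 16 for 3 periods, then 4 forever; cooperating earns 14 forever. Multiplying the IC by (1−δ):
14 ≥ 16(1−δ^3) + 4δ^3, so 12·δ^3 ≥ 2 and δ^3 ≥ 1/6.
δ ≥ (1/6)^(1/3) ≈ 0.550.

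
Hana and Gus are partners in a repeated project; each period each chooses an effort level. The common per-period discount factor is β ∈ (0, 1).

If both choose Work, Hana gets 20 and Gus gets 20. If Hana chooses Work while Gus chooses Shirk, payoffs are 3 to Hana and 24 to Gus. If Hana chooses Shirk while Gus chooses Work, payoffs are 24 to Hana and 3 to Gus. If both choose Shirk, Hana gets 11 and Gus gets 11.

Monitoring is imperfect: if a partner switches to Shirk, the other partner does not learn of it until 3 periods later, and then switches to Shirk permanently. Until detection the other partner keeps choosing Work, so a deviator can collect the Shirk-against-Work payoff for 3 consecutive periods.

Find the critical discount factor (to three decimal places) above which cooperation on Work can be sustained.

0.675

The best deviation is to choose Shirk for all 3 undetected periods, earning 24 each, then 11 forever once detected.
Deviation value: 24(1−β^3)/(1−β) + 11β^3/(1−β); cooperation value: 20/(1−β).
IC: 20 ≥ 24(1−β^3) + 11β^3 = 24 − 13β^3.
So β^3 ≥ 4/13, giving β ≥ (4/13)^(1/3) ≈ 0.675.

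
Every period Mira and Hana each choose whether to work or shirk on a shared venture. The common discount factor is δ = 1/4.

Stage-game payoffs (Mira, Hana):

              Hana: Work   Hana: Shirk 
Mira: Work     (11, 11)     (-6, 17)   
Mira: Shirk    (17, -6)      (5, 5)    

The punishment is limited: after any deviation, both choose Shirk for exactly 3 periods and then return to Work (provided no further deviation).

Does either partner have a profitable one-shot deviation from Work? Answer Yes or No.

IC: δ+…+δ^3 ≥ (17−11)/(11−5) = 1.
At δ = 1/4: partial sum = 0.3281 < 1.0000. Cooperation not sustainable.

Yes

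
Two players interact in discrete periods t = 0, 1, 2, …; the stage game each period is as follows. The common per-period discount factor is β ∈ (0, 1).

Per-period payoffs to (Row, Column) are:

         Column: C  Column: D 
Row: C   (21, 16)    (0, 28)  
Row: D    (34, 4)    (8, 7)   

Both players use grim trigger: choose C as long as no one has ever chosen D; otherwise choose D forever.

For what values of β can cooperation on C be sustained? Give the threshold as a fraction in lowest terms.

For Row: deviation gain 34−21 = 13, per-period punishment loss 21−8 = 13. IC gives β ≥ 13/26 = 1/2.
For Column: gain 12, loss 9 per period, so β ≥ 12/21 = 4/7.
The tighter constraint is Column's, so cooperation needs β ≥ 4/7.

4/7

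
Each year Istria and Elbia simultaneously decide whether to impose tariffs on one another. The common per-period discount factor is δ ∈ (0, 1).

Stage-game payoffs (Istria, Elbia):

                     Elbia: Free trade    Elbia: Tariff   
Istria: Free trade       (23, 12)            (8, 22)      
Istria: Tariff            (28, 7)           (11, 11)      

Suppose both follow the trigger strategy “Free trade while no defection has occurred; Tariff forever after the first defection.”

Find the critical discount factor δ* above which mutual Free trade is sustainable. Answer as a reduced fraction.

Istria's threshold: (28−23)/(28−11) = 5/17.
Elbia's threshold: (22−12)/(22−11) = 10/11.
5/17 < 10/11, so Elbia binds and δ* = 10/11.

10/11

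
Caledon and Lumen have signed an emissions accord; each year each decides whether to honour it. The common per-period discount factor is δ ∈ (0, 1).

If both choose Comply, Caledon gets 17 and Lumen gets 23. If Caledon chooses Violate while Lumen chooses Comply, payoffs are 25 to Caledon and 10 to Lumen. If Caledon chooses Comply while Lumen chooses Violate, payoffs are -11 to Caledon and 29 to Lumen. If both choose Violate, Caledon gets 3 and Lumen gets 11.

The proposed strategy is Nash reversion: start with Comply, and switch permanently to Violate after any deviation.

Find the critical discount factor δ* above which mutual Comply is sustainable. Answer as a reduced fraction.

4/11

Caledon: cooperation gives 17 each period; deviation gives 25 once then 3 forever.
  17/(1−δ) ≥ 25 + 3δ/(1−δ) ⇒ δ ≥ 8/22 = 4/11.
Lumen: cooperation gives 23 each period; deviation gives 29 once then 11 forever.
  δ ≥ 6/18 = 1/3.
Both must hold, so the binding constraint is Caledon's: δ ≥ 4/11.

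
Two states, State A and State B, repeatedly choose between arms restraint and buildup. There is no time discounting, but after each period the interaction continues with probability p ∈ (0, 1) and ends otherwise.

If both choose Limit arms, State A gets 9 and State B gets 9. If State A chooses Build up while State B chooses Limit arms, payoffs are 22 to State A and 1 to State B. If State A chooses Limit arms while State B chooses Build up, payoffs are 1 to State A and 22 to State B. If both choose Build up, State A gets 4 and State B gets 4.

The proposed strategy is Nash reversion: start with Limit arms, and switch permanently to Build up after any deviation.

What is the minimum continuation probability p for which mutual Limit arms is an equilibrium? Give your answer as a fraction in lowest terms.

With no time discounting, the continuation probability p plays the role of the discount factor.
Grim-trigger IC: 9/(1−p) ≥ 22 + 4p/(1−p) ⇒ p ≥ (22−9)/(22−4) = 13/18.

13/18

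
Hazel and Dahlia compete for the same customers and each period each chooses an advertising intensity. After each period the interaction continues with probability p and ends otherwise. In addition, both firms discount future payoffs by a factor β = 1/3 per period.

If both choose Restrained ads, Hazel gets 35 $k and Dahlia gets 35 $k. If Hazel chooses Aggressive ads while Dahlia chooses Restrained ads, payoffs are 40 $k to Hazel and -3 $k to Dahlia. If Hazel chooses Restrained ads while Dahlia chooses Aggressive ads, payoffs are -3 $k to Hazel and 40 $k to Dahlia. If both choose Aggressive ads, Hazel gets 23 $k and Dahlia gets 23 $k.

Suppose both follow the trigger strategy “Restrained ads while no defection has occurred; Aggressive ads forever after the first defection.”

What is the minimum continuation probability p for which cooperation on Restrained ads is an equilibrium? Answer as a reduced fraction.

15/17

Expected continuation weight on next period's payoff is β·p = 1/3·p, which plays the role of the discount factor.
Cooperation requires 1/3·p ≥ (40−35)/(40−23) = 5/17, hence p ≥ 15/17.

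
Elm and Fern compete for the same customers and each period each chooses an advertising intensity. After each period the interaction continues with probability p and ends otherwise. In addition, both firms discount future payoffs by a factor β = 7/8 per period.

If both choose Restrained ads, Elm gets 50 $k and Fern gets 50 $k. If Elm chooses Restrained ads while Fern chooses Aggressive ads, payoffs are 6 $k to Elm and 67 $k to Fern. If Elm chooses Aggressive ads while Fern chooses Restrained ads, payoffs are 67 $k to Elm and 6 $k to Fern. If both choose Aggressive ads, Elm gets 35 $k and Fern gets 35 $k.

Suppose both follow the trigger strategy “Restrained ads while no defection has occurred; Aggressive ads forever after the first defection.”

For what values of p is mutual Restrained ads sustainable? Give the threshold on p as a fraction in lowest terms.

17/28

With continuation probability p and discount β, the effective per-period discount factor is βp.
Grim-trigger IC: βp ≥ (67−50)/(67−35) = 17/32.
So p ≥ (17/32)/(7/8) = 17/28.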